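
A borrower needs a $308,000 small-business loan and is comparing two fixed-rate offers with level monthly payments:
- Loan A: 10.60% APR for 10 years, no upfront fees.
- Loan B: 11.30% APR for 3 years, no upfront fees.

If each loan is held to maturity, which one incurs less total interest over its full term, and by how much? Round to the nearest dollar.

Loan A: monthly rate = 10.6%/12 = 0.0088333; payment = 308,000 × 0.0088333 / (1 − (1+0.0088333)^−120) = $4,173.26.
Total interest on Loan A = 120 × $4,173.26 − $308,000 = $192,791.20.
Loan B: at 11.30% the monthly rate is 0.0094167, so the payment is 308,000 × 0.0094167 / (1 − 1.0094167^−36) = $10,127.34.
Total interest on Loan B = 36 × $10,127.34 − $308,000 = $56,584.24.
Loan B is lower by $136,206.96.

Loan B by $136,207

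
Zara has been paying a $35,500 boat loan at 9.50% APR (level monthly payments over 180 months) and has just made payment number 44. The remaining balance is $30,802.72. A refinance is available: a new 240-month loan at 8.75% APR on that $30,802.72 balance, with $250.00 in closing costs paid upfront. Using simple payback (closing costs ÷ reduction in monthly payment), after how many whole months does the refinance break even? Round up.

3 months

Current payment = 35,500 × 9.5%/12 / (1 − (1+0.0079167)^−180) = $370.70.
Refinanced payment = 30,802.72 × 0.0072917 / (1 − (1+0.0072917)^−240) = $272.21.
Monthly savings = $370.70 − $272.21 = $98.49.
Break-even = $250.00 / $98.49 = 2.54 → 3 months.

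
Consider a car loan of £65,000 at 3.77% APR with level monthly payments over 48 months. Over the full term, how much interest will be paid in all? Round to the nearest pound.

£5,126

At 3.77% the monthly rate is 0.0031417, so the payment is 65,000 × 0.0031417 / (1 − 1.0031417^−48) = £1,460.96.
Total paid = 48 × £1,460.96 = £70,126.08; interest = £70,126.08 − £65,000 = £5,126.08.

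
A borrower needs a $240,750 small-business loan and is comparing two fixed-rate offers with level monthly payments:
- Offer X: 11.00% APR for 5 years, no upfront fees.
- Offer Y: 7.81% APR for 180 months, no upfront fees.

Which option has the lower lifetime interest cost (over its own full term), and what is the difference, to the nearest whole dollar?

Offer X by $95,323

Offer X: monthly rate = 11%/12 = 0.0091667; payment = 240,750 × 0.0091667 / (1 − (1+0.0091667)^−60) = $5,234.49.
Total interest on Offer X = 60 × $5,234.49 − $240,750 = $73,319.40.
Offer Y: at 7.81% the monthly rate is 0.0065083, so the payment is 240,750 × 0.0065083 / (1 − 1.0065083^−180) = $2,274.40.
Total interest on Offer Y = 180 × $2,274.40 − $240,750 = $168,642.00.
Offer X is lower by $95,322.60.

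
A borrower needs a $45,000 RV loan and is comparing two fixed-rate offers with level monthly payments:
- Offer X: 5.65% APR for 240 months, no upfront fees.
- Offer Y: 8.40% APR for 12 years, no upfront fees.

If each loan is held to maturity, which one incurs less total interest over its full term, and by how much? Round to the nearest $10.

Offer X: at 5.65% the monthly rate is 0.0047083, so the payment is 45,000 × 0.0047083 / (1 − 1.0047083^−240) = $313.37.
Total interest on Offer X = 240 × $313.37 − $45,000 = $30,208.80.
Offer Y: at 8.40% the monthly rate is 0.0070000, so the payment is 45,000 × 0.0070000 / (1 − 1.0070000^−144) = $497.03.
Total interest on Offer Y = 144 × $497.03 − $45,000 = $26,572.32.
Offer Y is lower by $3,636.48.

Offer Y by $3,640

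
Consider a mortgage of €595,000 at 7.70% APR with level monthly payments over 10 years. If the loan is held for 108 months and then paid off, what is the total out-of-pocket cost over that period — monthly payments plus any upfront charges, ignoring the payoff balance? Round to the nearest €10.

Monthly rate = 7.7%/12 = 0.0064167; payment = 595,000 × 0.0064167 / (1 − (1+0.0064167)^−120) = €7,125.02.
Total outlay = 108 × €7,125.02 = €769,502.16.

€769,500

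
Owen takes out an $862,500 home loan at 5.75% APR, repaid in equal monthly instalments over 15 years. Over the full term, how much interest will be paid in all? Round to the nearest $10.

$426,710

Monthly rate = 5.75%/12 = 0.0047917; payment = 862,500 × 0.0047917 / (1 − (1+0.0047917)^−180) = $7,162.29.
Total paid = 180 × $7,162.29 = $1,289,212.20; interest = $1,289,212.20 − $862,500 = $426,712.20.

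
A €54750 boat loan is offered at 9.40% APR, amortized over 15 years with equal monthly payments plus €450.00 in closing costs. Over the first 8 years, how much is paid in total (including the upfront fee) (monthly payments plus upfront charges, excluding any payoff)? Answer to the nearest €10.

At 9.40% the monthly rate is 0.0078333, so the payment is 54,750 × 0.0078333 / (1 − 1.0078333^−180) = €568.41.
Total outlay = 96 × €568.41 + €450.00 = €55,017.36.

€55,020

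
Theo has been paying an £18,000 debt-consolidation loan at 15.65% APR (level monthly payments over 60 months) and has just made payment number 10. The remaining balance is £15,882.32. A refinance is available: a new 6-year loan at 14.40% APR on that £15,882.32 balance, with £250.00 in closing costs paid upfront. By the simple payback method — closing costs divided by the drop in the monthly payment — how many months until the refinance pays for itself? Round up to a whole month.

3 months

Current payment = 18,000 × 15.65%/12 / (1 − (1+0.0130417)^−60) = £434.38.
Refinanced payment = 15,882.32 × 0.0120000 / (1 − (1+0.0120000)^−72) = £330.68.
Monthly savings = £434.38 − £330.68 = £103.70.
Break-even = £250.00 / £103.70 = 2.41 → 3 months.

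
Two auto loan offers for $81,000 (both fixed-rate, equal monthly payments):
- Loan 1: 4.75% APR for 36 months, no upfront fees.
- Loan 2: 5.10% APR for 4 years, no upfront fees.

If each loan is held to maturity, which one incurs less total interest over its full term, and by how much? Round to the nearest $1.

Loan 1 by $2,646

Loan 1: at 4.75% the monthly rate is 0.0039583, so the payment is 81,000 × 0.0039583 / (1 − 1.0039583^−36) = $2,418.56.
Total interest on Loan 1 = 36 × $2,418.56 − $81,000 = $6,068.16.
Loan 2: monthly rate = 5.1%/12 = 0.0042500; payment = 81,000 × 0.0042500 / (1 − (1+0.0042500)^−48) = $1,869.04.
Total interest on Loan 2 = 48 × $1,869.04 − $81,000 = $8,713.92.
Loan 1 is lower by $2,645.76.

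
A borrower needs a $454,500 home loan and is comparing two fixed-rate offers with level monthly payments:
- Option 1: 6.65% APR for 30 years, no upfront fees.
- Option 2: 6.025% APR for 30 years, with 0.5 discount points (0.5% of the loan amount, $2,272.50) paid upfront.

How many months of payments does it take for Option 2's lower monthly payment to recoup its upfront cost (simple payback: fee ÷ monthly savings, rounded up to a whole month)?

13 months

Option 1: monthly rate = 6.65%/12 = 0.0055417; payment = 454,500 × 0.0055417 / (1 − (1+0.0055417)^−360) = $2,917.73.
Option 2: monthly rate = 6.025%/12 = 0.0050208; payment = 454,500 × 0.0050208 / (1 − (1+0.0050208)^−360) = $2,732.27.
Monthly savings = $2,917.73 − $2,732.27 = $185.46.
Break-even = $2,272.50 / $185.46 = 12.25 → 13 months.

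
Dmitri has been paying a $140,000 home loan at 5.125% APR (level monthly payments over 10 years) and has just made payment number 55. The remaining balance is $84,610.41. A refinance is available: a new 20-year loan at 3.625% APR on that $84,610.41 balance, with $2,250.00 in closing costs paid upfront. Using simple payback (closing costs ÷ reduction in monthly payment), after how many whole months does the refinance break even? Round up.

Current payment = 140,000 × 5.125%/12 / (1 − (1+0.0042708)^−120) = $1,493.49.
Refinanced payment = 84,610.41 × 0.0030208 / (1 − (1+0.0030208)^−240) = $496.16.
Monthly savings = $1,493.49 − $496.16 = $997.33.
Break-even = $2,250.00 / $997.33 = 2.26 → 3 months.

3 months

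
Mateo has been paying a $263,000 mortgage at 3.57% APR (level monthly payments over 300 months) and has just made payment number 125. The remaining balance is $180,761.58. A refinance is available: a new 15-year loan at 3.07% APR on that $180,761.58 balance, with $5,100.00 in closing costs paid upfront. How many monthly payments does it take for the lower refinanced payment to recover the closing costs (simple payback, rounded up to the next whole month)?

71 months

Current payment = 263,000 × 3.57%/12 / (1 − (1+0.0029750)^−300) = $1,326.53.
Refinanced payment = 180,761.58 × 0.0025583 / (1 − (1+0.0025583)^−180) = $1,254.40.
Monthly savings = $1,326.53 − $1,254.40 = $72.13.
Break-even = $5,100.00 / $72.13 = 70.71 → 71 months.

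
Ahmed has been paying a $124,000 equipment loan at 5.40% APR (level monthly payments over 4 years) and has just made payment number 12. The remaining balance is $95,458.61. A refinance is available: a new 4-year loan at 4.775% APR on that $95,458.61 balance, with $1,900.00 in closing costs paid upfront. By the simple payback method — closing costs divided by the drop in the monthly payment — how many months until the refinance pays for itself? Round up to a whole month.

3 months

Current payment = 124,000 × 5.4%/12 / (1 − (1+0.0045000)^−48) = $2,878.16.
Refinanced payment = 95,458.61 × 0.0039792 / (1 − (1+0.0039792)^−48) = $2,188.63.
Monthly savings = $2,878.16 − $2,188.63 = $689.53.
Break-even = $1,900.00 / $689.53 = 2.76 → 3 months.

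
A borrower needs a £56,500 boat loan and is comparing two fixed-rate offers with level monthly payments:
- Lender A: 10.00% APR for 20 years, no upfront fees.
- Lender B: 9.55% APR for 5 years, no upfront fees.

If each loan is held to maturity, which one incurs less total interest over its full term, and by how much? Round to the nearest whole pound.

Lender A: monthly rate = 10%/12 = 0.0083333; payment = 56,500 × 0.0083333 / (1 − (1+0.0083333)^−240) = £545.24.
Total interest on Lender A = 240 × £545.24 − £56,500 = £74,357.60.
Lender B: monthly rate = 9.55%/12 = 0.0079583; payment = 56,500 × 0.0079583 / (1 − (1+0.0079583)^−60) = £1,187.99.
Total interest on Lender B = 60 × £1,187.99 − £56,500 = £14,779.40.
Lender B is lower by £59,578.20.

Lender B by £59,578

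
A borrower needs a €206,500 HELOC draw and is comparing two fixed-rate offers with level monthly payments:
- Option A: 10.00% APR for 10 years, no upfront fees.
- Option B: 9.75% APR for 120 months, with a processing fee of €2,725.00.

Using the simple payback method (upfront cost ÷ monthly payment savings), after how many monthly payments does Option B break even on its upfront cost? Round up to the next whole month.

Option A: at 10.00% the monthly rate is 0.0083333, so the payment is 206,500 × 0.0083333 / (1 − 1.0083333^−120) = €2,728.91.
Option B: monthly rate = 9.75%/12 = 0.0081250; payment = 206,500 × 0.0081250 / (1 − (1+0.0081250)^−120) = €2,700.41.
Monthly savings = €2,728.91 − €2,700.41 = €28.50.
Break-even = €2,725.00 / €28.50 = 95.61 → 96 months.

96 months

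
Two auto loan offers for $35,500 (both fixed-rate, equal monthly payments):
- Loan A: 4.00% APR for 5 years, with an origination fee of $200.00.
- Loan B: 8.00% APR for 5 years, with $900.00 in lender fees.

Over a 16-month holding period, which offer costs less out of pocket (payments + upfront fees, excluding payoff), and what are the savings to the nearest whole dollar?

Loan A: monthly rate = 4%/12 = 0.0033333; payment = 35,500 × 0.0033333 / (1 − (1+0.0033333)^−60) = $653.79.
Loan B: at 8.00% the monthly rate is 0.0066667, so the payment is 35,500 × 0.0066667 / (1 − 1.0066667^−60) = $719.81.
Over 16 months: Loan A costs 16 × $653.79 + $200.00 = $10,660.64; Loan B costs 16 × $719.81 + $900.00 = $12,416.96.
Loan A is cheaper by $12,416.96 − $10,660.64 = $1,756.32.

Loan A by $1,756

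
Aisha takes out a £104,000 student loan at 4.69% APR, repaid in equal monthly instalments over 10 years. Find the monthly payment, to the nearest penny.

£1,087.39

Monthly rate = 4.69%/12 = 0.0039083; payment = 104,000 × 0.0039083 / (1 − (1+0.0039083)^−120) = £1,087.39.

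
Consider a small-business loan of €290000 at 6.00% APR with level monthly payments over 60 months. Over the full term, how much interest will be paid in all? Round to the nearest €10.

€46,390

At 6.00% the monthly rate is 0.0050000, so the payment is 290,000 × 0.0050000 / (1 − 1.0050000^−60) = €5,606.51.
Total paid = 60 × €5,606.51 = €336,390.60; interest = €336,390.60 − €290,000 = €46,390.60.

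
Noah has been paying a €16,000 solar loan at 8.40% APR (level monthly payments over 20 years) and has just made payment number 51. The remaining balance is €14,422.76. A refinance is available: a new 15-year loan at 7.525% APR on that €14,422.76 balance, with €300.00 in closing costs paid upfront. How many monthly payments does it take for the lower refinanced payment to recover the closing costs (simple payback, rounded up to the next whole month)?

77 months

Current payment = 16,000 × 8.4%/12 / (1 − (1+0.0070000)^−240) = €137.84.
Refinanced payment = 14,422.76 × 0.0062708 / (1 − (1+0.0062708)^−180) = €133.91.
Monthly savings = €137.84 − €133.91 = €3.93.
Break-even = €300.00 / €3.93 = 76.34 → 77 months.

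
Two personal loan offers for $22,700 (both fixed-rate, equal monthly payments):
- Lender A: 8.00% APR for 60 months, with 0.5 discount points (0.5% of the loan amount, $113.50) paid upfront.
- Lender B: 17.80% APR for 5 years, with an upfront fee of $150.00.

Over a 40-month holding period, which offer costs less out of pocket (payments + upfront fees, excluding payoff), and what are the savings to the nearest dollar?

Lender A by $4,584

Lender A: at 8.00% the monthly rate is 0.0066667, so the payment is 22,700 × 0.0066667 / (1 − 1.0066667^−60) = $460.27.
Lender B: monthly rate = 17.8%/12 = 0.0148333; payment = 22,700 × 0.0148333 / (1 − (1+0.0148333)^−60) = $573.96.
Over 40 months: Lender A costs 40 × $460.27 + $113.50 = $18,524.30; Lender B costs 40 × $573.96 + $150.00 = $23,108.40.
Lender A is cheaper by $23,108.40 − $18,524.30 = $4,584.10.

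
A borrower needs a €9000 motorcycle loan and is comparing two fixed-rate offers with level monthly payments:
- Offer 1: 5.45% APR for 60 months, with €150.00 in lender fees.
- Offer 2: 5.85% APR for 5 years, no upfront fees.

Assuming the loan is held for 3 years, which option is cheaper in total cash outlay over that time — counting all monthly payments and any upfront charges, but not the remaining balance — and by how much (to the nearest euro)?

Offer 1: at 5.45% the monthly rate is 0.0045417, so the payment is 9,000 × 0.0045417 / (1 − 1.0045417^−60) = €171.70.
Offer 2: monthly rate = 5.85%/12 = 0.0048750; payment = 9,000 × 0.0048750 / (1 − (1+0.0048750)^−60) = €173.37.
Over 36 months: Offer 1 costs 36 × €171.70 + €150.00 = €6,331.20; Offer 2 costs 36 × €173.37 = €6,241.32.
Offer 2 is cheaper by €6,331.20 − €6,241.32 = €89.88.

Offer 2 by €90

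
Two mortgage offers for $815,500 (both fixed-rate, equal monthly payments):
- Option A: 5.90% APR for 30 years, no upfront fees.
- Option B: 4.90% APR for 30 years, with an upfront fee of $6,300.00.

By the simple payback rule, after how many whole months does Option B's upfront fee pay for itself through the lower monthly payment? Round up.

Option A: at 5.90% the monthly rate is 0.0049167, so the payment is 815,500 × 0.0049167 / (1 − 1.0049167^−360) = $4,837.03.
Option B: at 4.90% the monthly rate is 0.0040833, so the payment is 815,500 × 0.0040833 / (1 − 1.0040833^−360) = $4,328.08.
Monthly savings = $4,837.03 − $4,328.08 = $508.95.
Break-even = $6,300.00 / $508.95 = 12.38 → 13 months.

13 months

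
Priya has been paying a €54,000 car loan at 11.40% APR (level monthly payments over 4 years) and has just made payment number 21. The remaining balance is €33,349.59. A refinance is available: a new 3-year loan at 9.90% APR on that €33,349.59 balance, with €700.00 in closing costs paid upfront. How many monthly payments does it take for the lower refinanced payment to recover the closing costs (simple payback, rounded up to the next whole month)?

Current payment = 54,000 × 11.4%/12 / (1 − (1+0.0095000)^−48) = €1,406.17.
Refinanced payment = 33,349.59 × 0.0082500 / (1 − (1+0.0082500)^−36) = €1,074.53.
Monthly savings = €1,406.17 − €1,074.53 = €331.64.
Break-even = €700.00 / €331.64 = 2.11 → 3 months.

3 months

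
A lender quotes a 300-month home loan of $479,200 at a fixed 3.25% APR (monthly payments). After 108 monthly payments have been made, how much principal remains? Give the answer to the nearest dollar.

$349,258

With monthly rate i = 3.25%/12 = 0.0027083, the balance after k of n payments is P · [(1+i)^n − (1+i)^k] / [(1+i)^n − 1].
(1+0.0027083)^300 = 2.25106114 and (1+0.0027083)^108 = 1.33924312, so the balance is 479,200 × (2.25106114 − 1.33924312) / (2.25106114 − 1) = $349,258.07.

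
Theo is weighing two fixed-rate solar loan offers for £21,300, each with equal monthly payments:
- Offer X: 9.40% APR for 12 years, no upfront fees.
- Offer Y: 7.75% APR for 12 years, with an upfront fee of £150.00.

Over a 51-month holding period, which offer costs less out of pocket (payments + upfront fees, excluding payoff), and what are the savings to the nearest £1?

Offer X: monthly rate = 9.4%/12 = 0.0078333; payment = 21,300 × 0.0078333 / (1 − (1+0.0078333)^−144) = £247.22.
Offer Y: at 7.75% the monthly rate is 0.0064583, so the payment is 21,300 × 0.0064583 / (1 − 1.0064583^−144) = £227.65.
Over 51 months: Offer X costs 51 × £247.22 = £12,608.22; Offer Y costs 51 × £227.65 + £150.00 = £11,760.15.
Offer Y is cheaper by £12,608.22 − £11,760.15 = £848.07.

Offer Y by £848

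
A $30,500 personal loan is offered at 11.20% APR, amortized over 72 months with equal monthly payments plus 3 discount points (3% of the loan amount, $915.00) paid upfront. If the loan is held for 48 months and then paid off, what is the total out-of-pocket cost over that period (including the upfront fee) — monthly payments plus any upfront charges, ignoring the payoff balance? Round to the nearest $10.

$28,930

At 11.20% the monthly rate is 0.0093333, so the payment is 30,500 × 0.0093333 / (1 − 1.0093333^−72) = $583.67.
Total outlay = 48 × $583.67 + $915.00 = $28,931.16.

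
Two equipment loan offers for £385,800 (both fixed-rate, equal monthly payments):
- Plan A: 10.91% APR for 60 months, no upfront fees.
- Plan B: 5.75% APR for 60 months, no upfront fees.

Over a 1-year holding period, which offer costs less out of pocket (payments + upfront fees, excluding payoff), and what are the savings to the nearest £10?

Plan A: at 10.91% the monthly rate is 0.0090917, so the payment is 385,800 × 0.0090917 / (1 − 1.0090917^−60) = £8,370.92.
Plan B: monthly rate = 5.75%/12 = 0.0047917; payment = 385,800 × 0.0047917 / (1 − (1+0.0047917)^−60) = £7,413.83.
Over 12 months: Plan A costs 12 × £8,370.92 = £100,451.04; Plan B costs 12 × £7,413.83 = £88,965.96.
Plan B is cheaper by £100,451.04 − £88,965.96 = £11,485.08.

Plan B by £11,490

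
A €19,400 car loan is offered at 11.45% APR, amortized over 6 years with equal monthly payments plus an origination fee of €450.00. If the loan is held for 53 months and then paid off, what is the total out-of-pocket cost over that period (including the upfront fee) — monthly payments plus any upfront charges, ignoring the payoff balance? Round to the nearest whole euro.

€20,259

Monthly rate = 11.45%/12 = 0.0095417; payment = 19,400 × 0.0095417 / (1 − (1+0.0095417)^−72) = €373.75.
Total outlay = 53 × €373.75 + €450.00 = €20,258.75.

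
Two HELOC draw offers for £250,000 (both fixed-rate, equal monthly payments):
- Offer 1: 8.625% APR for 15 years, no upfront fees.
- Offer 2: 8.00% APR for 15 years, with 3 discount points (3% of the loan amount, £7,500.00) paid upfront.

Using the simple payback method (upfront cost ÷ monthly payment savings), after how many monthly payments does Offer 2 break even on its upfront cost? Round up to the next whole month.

Offer 1: monthly rate = 8.625%/12 = 0.0071875; payment = 250,000 × 0.0071875 / (1 − (1+0.0071875)^−180) = £2,480.20.
Offer 2: monthly rate = 8%/12 = 0.0066667; payment = 250,000 × 0.0066667 / (1 − (1+0.0066667)^−180) = £2,389.13.
Monthly savings = £2,480.20 − £2,389.13 = £91.07.
Break-even = £7,500.00 / £91.07 = 82.35 → 83 months.

83 months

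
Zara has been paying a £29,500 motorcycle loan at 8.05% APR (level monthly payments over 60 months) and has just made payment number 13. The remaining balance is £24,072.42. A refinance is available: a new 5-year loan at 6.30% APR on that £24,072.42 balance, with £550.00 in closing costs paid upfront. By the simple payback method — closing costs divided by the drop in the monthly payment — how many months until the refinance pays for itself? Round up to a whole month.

Current payment = 29,500 × 8.05%/12 / (1 − (1+0.0067083)^−60) = £598.86.
Refinanced payment = 24,072.42 × 0.0052500 / (1 − (1+0.0052500)^−60) = £468.75.
Monthly savings = £598.86 − £468.75 = £130.11.
Break-even = £550.00 / £130.11 = 4.23 → 5 months.

5 months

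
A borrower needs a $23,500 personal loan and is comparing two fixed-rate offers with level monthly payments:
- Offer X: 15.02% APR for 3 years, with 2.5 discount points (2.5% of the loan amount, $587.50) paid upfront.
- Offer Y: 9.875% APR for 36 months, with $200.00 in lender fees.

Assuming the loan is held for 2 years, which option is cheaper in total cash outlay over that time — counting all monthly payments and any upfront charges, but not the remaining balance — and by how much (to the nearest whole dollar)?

Offer Y by $1,779

Offer X: monthly rate = 15.02%/12 = 0.0125167; payment = 23,500 × 0.0125167 / (1 − (1+0.0125167)^−36) = $814.87.
Offer Y: monthly rate = 9.875%/12 = 0.0082292; payment = 23,500 × 0.0082292 / (1 − (1+0.0082292)^−36) = $756.90.
Over 24 months: Offer X costs 24 × $814.87 + $587.50 = $20,144.38; Offer Y costs 24 × $756.90 + $200.00 = $18,365.60.
Offer Y is cheaper by $20,144.38 − $18,365.60 = $1,778.78.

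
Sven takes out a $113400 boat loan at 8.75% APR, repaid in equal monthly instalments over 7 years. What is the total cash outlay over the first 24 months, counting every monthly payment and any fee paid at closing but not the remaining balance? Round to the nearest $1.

$43,444

Monthly rate = 8.75%/12 = 0.0072917; payment = 113,400 × 0.0072917 / (1 − (1+0.0072917)^−84) = $1,810.15.
Total outlay = 24 × $1,810.15 = $43,443.60.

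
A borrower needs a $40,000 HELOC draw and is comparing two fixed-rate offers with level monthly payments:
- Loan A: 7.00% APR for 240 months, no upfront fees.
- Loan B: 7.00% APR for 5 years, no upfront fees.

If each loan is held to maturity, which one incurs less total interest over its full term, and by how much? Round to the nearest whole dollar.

Loan A: at 7.00% the monthly rate is 0.0058333, so the payment is 40,000 × 0.0058333 / (1 − 1.0058333^−240) = $310.12.
Total interest on Loan A = 240 × $310.12 − $40,000 = $34,428.80.
Loan B: at 7.00% the monthly rate is 0.0058333, so the payment is 40,000 × 0.0058333 / (1 − 1.0058333^−60) = $792.05.
Total interest on Loan B = 60 × $792.05 − $40,000 = $7,523.00.
Loan B is lower by $26,905.80.

Loan B by $26,906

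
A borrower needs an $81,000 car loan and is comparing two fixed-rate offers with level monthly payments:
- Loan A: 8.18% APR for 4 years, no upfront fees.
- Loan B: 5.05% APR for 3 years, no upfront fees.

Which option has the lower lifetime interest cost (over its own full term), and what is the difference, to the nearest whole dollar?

Loan A: monthly rate = 8.18%/12 = 0.0068167; payment = 81,000 × 0.0068167 / (1 − (1+0.0068167)^−48) = $1,984.30.
Total interest on Loan A = 48 × $1,984.30 − $81,000 = $14,246.40.
Loan B: monthly rate = 5.05%/12 = 0.0042083; payment = 81,000 × 0.0042083 / (1 − (1+0.0042083)^−36) = $2,429.46.
Total interest on Loan B = 36 × $2,429.46 − $81,000 = $6,460.56.
Loan B is lower by $7,785.84.

Loan B by $7,786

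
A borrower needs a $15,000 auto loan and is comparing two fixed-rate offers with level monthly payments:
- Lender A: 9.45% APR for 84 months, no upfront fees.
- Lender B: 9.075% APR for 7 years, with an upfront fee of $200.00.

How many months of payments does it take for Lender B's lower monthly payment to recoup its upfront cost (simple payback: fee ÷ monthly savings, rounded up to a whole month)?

70 months

Lender A: at 9.45% the monthly rate is 0.0078750, so the payment is 15,000 × 0.0078750 / (1 − 1.0078750^−84) = $244.78.
Lender B: at 9.075% the monthly rate is 0.0075625, so the payment is 15,000 × 0.0075625 / (1 − 1.0075625^−84) = $241.91.
Monthly savings = $244.78 − $241.91 = $2.87.
Break-even = $200.00 / $2.87 = 69.69 → 70 months.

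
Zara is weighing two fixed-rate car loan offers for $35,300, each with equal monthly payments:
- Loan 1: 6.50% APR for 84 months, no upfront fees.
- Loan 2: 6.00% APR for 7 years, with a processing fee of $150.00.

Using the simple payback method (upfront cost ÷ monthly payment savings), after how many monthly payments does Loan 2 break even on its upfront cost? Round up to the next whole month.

Loan 1: at 6.50% the monthly rate is 0.0054167, so the payment is 35,300 × 0.0054167 / (1 − 1.0054167^−84) = $524.19.
Loan 2: monthly rate = 6%/12 = 0.0050000; payment = 35,300 × 0.0050000 / (1 − (1+0.0050000)^−84) = $515.68.
Monthly savings = $524.19 − $515.68 = $8.51.
Break-even = $150.00 / $8.51 = 17.63 → 18 months.

18 months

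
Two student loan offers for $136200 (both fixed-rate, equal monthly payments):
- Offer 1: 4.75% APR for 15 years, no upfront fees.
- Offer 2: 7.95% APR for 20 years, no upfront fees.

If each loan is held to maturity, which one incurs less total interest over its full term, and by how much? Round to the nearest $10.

Offer 1 by $81,710

Offer 1: at 4.75% the monthly rate is 0.0039583, so the payment is 136,200 × 0.0039583 / (1 − 1.0039583^−180) = $1,059.41.
Total interest on Offer 1 = 180 × $1,059.41 − $136,200 = $54,493.80.
Offer 2: at 7.95% the monthly rate is 0.0066250, so the payment is 136,200 × 0.0066250 / (1 − 1.0066250^−240) = $1,135.00.
Total interest on Offer 2 = 240 × $1,135.00 − $136,200 = $136,200.00.
Offer 1 is lower by $81,706.20.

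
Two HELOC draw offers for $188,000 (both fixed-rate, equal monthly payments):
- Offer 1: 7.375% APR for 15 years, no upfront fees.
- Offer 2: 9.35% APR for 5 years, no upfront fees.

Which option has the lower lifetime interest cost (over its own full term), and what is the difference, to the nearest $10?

Offer 2 by $75,230

Offer 1: at 7.375% the monthly rate is 0.0061458, so the payment is 188,000 × 0.0061458 / (1 − 1.0061458^−180) = $1,729.46.
Total interest on Offer 1 = 180 × $1,729.46 − $188,000 = $123,302.80.
Offer 2: at 9.35% the monthly rate is 0.0077917, so the payment is 188,000 × 0.0077917 / (1 − 1.0077917^−60) = $3,934.58.
Total interest on Offer 2 = 60 × $3,934.58 − $188,000 = $48,074.80.
Offer 2 is lower by $75,228.00.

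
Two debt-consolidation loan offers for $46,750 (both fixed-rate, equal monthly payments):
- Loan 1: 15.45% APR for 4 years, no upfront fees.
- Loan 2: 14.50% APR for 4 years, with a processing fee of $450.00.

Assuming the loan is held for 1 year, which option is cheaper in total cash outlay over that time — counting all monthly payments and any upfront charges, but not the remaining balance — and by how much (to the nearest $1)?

Loan 1: at 15.45% the monthly rate is 0.0128750, so the payment is 46,750 × 0.0128750 / (1 − 1.0128750^−48) = $1,311.78.
Loan 2: at 14.50% the monthly rate is 0.0120833, so the payment is 46,750 × 0.0120833 / (1 − 1.0120833^−48) = $1,289.27.
Over 12 months: Loan 1 costs 12 × $1,311.78 = $15,741.36; Loan 2 costs 12 × $1,289.27 + $450.00 = $15,921.24.
Loan 1 is cheaper by $15,921.24 − $15,741.36 = $179.88.

Loan 1 by $180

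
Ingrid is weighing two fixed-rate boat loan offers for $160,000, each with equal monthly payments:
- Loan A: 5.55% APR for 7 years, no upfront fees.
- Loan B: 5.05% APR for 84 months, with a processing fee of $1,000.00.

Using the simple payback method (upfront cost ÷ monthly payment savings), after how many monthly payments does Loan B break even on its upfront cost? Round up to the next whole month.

Loan A: monthly rate = 5.55%/12 = 0.0046250; payment = 160,000 × 0.0046250 / (1 − (1+0.0046250)^−84) = $2,303.01.
Loan B: monthly rate = 5.05%/12 = 0.0042083; payment = 160,000 × 0.0042083 / (1 − (1+0.0042083)^−84) = $2,265.19.
Monthly savings = $2,303.01 − $2,265.19 = $37.82.
Break-even = $1,000.00 / $37.82 = 26.44 → 27 months.

27 months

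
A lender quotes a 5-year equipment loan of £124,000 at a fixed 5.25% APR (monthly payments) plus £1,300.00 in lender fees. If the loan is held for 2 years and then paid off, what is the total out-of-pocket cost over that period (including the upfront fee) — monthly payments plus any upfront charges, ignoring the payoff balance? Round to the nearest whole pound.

At 5.25% the monthly rate is 0.0043750, so the payment is 124,000 × 0.0043750 / (1 − 1.0043750^−60) = £2,354.26.
Total outlay = 24 × £2,354.26 + £1,300.00 = £57,802.24.

£57,802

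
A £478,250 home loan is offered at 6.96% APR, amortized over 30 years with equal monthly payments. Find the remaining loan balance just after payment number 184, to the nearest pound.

£348,931

With monthly rate i = 6.96%/12 = 0.0058000, the balance after k of n payments is P · [(1+i)^n − (1+i)^k] / [(1+i)^n − 1].
(1+0.0058000)^360 = 8.02023812 and (1+0.0058000)^184 = 2.89827878, so the balance is 478,250 × (8.02023812 − 2.89827878) / (8.02023812 − 1) = £348,930.76.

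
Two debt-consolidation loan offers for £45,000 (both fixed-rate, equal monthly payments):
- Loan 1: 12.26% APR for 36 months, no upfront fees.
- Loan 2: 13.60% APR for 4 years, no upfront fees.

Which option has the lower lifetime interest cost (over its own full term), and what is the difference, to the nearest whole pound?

Loan 1 by £4,584

Loan 1: at 12.26% the monthly rate is 0.0102167, so the payment is 45,000 × 0.0102167 / (1 − 1.0102167^−36) = £1,500.24.
Total interest on Loan 1 = 36 × £1,500.24 − £45,000 = £9,008.64.
Loan 2: at 13.60% the monthly rate is 0.0113333, so the payment is 45,000 × 0.0113333 / (1 − 1.0113333^−48) = £1,220.68.
Total interest on Loan 2 = 48 × £1,220.68 − £45,000 = £13,592.64.
Loan 1 is lower by £4,584.00.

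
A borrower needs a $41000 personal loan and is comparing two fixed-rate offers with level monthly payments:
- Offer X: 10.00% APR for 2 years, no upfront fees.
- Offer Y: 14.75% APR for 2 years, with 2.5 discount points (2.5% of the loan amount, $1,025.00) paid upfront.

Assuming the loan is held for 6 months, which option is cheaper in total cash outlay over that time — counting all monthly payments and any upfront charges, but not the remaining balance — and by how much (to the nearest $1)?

Offer X by $1,572

Offer X: monthly rate = 10%/12 = 0.0083333; payment = 41,000 × 0.0083333 / (1 − (1+0.0083333)^−24) = $1,891.94.
Offer Y: monthly rate = 14.75%/12 = 0.0122917; payment = 41,000 × 0.0122917 / (1 − (1+0.0122917)^−24) = $1,983.09.
Over 6 months: Offer X costs 6 × $1,891.94 = $11,351.64; Offer Y costs 6 × $1,983.09 + $1,025.00 = $12,923.54.
Offer X is cheaper by $12,923.54 − $11,351.64 = $1,571.90.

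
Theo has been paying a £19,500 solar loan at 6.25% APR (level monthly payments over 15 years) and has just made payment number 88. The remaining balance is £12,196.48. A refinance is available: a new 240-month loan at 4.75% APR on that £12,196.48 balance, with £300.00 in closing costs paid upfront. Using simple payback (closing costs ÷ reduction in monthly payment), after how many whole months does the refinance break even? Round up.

4 months

Current payment = 19,500 × 6.25%/12 / (1 − (1+0.0052083)^−180) = £167.20.
Refinanced payment = 12,196.48 × 0.0039583 / (1 − (1+0.0039583)^−240) = £78.82.
Monthly savings = £167.20 − £78.82 = £88.38.
Break-even = £300.00 / £88.38 = 3.39 → 4 months.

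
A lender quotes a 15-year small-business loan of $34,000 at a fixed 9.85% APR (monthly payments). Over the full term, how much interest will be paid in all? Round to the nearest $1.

$31,205

Monthly rate = 9.85%/12 = 0.0082083; payment = 34,000 × 0.0082083 / (1 − (1+0.0082083)^−180) = $362.25.
Total paid = 180 × $362.25 = $65,205.00; interest = $65,205.00 − $34,000 = $31,205.00.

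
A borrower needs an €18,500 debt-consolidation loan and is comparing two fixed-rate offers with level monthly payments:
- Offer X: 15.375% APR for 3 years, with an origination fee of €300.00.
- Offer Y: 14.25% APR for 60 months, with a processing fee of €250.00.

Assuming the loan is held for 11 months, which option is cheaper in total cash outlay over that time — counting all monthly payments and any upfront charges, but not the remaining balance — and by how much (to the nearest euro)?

Offer Y by €2,380

Offer X: monthly rate = 15.375%/12 = 0.0128125; payment = 18,500 × 0.0128125 / (1 − (1+0.0128125)^−36) = €644.71.
Offer Y: at 14.25% the monthly rate is 0.0118750, so the payment is 18,500 × 0.0118750 / (1 − 1.0118750^−60) = €432.86.
Over 11 months: Offer X costs 11 × €644.71 + €300.00 = €7,391.81; Offer Y costs 11 × €432.86 + €250.00 = €5,011.46.
Offer Y is cheaper by €7,391.81 − €5,011.46 = €2,380.35.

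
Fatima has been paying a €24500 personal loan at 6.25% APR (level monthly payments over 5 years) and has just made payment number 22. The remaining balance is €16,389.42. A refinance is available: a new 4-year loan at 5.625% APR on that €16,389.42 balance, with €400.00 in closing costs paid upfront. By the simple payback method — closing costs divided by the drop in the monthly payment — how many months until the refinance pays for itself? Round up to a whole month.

Current payment = 24,500 × 6.25%/12 / (1 − (1+0.0052083)^−60) = €476.51.
Refinanced payment = 16,389.42 × 0.0046875 / (1 − (1+0.0046875)^−48) = €382.09.
Monthly savings = €476.51 − €382.09 = €94.42.
Break-even = €400.00 / €94.42 = 4.24 → 5 months.

5 months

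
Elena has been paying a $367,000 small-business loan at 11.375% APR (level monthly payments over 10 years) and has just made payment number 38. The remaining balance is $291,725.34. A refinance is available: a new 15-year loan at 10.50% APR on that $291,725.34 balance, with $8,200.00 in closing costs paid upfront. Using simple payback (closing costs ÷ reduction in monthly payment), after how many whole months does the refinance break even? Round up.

Current payment = 367,000 × 11.375%/12 / (1 − (1+0.0094792)^−120) = $5,133.64.
Refinanced payment = 291,725.34 × 0.0087500 / (1 − (1+0.0087500)^−180) = $3,224.73.
Monthly savings = $5,133.64 − $3,224.73 = $1,908.91.
Break-even = $8,200.00 / $1,908.91 = 4.30 → 5 months.

5 months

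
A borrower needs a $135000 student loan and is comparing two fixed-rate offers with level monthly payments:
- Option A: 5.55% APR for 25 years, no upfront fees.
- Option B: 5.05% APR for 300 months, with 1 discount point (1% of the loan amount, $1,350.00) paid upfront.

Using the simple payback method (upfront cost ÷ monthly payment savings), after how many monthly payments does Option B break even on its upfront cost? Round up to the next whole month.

34 months

Option A: at 5.55% the monthly rate is 0.0046250, so the payment is 135,000 × 0.0046250 / (1 − 1.0046250^−300) = $833.05.
Option B: at 5.05% the monthly rate is 0.0042083, so the payment is 135,000 × 0.0042083 / (1 − 1.0042083^−300) = $793.13.
Monthly savings = $833.05 − $793.13 = $39.92.
Break-even = $1,350.00 / $39.92 = 33.82 → 34 months.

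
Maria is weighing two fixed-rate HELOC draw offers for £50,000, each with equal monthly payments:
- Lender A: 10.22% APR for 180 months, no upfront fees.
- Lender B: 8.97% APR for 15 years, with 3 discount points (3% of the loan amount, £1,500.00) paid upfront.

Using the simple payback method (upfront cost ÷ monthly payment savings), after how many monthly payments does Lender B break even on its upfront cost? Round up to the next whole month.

40 months

Lender A: at 10.22% the monthly rate is 0.0085167, so the payment is 50,000 × 0.0085167 / (1 − 1.0085167^−180) = £544.05.
Lender B: monthly rate = 8.97%/12 = 0.0074750; payment = 50,000 × 0.0074750 / (1 − (1+0.0074750)^−180) = £506.24.
Monthly savings = £544.05 − £506.24 = £37.81.
Break-even = £1,500.00 / £37.81 = 39.67 → 40 months.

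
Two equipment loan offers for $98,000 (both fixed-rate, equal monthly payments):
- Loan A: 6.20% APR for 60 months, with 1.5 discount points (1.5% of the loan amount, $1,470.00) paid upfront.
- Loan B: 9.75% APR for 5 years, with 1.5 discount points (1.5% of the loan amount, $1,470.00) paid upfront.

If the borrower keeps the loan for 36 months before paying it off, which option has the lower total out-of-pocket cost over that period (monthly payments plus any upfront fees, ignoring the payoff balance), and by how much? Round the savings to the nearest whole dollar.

Loan A by $5,992

Loan A: at 6.20% the monthly rate is 0.0051667, so the payment is 98,000 × 0.0051667 / (1 − 1.0051667^−60) = $1,903.74.
Loan B: at 9.75% the monthly rate is 0.0081250, so the payment is 98,000 × 0.0081250 / (1 − 1.0081250^−60) = $2,070.18.
Over 36 months: Loan A costs 36 × $1,903.74 + $1,470.00 = $70,004.64; Loan B costs 36 × $2,070.18 + $1,470.00 = $75,996.48.
Loan A is cheaper by $75,996.48 − $70,004.64 = $5,991.84.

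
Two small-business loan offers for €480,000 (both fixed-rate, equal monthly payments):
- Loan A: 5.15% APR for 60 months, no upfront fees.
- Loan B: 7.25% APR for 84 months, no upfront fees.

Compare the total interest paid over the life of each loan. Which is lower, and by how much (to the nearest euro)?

Loan A by €68,003

Loan A: at 5.15% the monthly rate is 0.0042917, so the payment is 480,000 × 0.0042917 / (1 − 1.0042917^−60) = €9,091.22.
Total interest on Loan A = 60 × €9,091.22 − €480,000 = €65,473.20.
Loan B: monthly rate = 7.25%/12 = 0.0060417; payment = 480,000 × 0.0060417 / (1 − (1+0.0060417)^−84) = €7,303.29.
Total interest on Loan B = 84 × €7,303.29 − €480,000 = €133,476.36.
Loan A is lower by €68,003.16.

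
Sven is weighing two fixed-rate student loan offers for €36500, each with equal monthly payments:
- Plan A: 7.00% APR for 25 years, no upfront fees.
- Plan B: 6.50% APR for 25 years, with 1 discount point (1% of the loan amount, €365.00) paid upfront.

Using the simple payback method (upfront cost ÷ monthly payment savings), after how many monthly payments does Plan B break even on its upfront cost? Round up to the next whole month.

32 months

Plan A: monthly rate = 7%/12 = 0.0058333; payment = 36,500 × 0.0058333 / (1 − (1+0.0058333)^−300) = €257.97.
Plan B: at 6.50% the monthly rate is 0.0054167, so the payment is 36,500 × 0.0054167 / (1 − 1.0054167^−300) = €246.45.
Monthly savings = €257.97 − €246.45 = €11.52.
Break-even = €365.00 / €11.52 = 31.68 → 32 months.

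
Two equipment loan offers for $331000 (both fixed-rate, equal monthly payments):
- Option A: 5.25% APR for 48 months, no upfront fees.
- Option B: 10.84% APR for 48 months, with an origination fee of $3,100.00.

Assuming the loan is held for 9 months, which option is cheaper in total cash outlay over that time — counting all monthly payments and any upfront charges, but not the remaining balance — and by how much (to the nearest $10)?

Option A by $10,920

Option A: monthly rate = 5.25%/12 = 0.0043750; payment = 331,000 × 0.0043750 / (1 − (1+0.0043750)^−48) = $7,660.24.
Option B: monthly rate = 10.84%/12 = 0.0090333; payment = 331,000 × 0.0090333 / (1 − (1+0.0090333)^−48) = $8,529.17.
Over 9 months: Option A costs 9 × $7,660.24 = $68,942.16; Option B costs 9 × $8,529.17 + $3,100.00 = $79,862.53.
Option A is cheaper by $79,862.53 − $68,942.16 = $10,920.37.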